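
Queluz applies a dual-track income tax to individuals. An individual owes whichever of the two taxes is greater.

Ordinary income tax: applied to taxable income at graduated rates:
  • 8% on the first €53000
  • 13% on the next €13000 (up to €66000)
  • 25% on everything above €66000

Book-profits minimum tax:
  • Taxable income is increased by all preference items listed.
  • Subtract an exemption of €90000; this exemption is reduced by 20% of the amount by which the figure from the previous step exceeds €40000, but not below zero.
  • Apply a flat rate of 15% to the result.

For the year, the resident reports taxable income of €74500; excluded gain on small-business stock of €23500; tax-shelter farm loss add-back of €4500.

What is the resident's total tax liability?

€8055

Ordinary income tax:
  €53000 × 8% = €4240
  €13000 × 13% = €1690
  €8500 × 25% = €2125
  → €8055

Book-profits minimum tax:
  Adjusted income: €74500 + €23500 + €4500 = €102500
  Exemption: €90000 − 20% × (€102500 − €40000) = €90000 − €12500 = €77500
  Base: €102500 − €77500 = €25000
  €25000 × 15% = €3750

€8055 > €3750, so the ordinary income tax governs.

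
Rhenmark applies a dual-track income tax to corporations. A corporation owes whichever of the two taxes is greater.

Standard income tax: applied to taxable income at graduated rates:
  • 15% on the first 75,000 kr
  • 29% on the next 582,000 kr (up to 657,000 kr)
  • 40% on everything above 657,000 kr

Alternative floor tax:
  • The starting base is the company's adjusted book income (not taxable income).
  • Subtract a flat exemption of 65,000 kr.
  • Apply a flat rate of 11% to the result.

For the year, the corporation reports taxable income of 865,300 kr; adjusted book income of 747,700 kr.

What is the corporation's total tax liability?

Standard income tax:
  75,000 kr × 15% = 11,250 kr
  582,000 kr × 29% = 168,780 kr
  208,300 kr × 40% = 83,320 kr
  → 263,350 kr

Alternative floor tax:
  Base (adjusted book income): 747,700 kr
  Less exemption 65,000 kr → base 682,700 kr
  682,700 kr × 11% = 75,097 kr

263,350 kr > 75,097 kr, so the standard income tax governs.

263,350 kr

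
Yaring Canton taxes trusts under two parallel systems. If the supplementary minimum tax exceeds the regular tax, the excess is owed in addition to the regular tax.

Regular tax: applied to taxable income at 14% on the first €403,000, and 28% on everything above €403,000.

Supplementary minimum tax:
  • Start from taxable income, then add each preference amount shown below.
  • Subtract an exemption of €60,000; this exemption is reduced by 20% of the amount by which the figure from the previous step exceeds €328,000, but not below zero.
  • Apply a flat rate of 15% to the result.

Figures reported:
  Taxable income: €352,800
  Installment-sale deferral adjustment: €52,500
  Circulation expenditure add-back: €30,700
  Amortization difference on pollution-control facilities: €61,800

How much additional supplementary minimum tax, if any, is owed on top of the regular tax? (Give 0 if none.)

€21,372

Supplementary minimum tax:
  Adjusted income: €352,800 + €52,500 + €30,700 + €61,800 = €497,800
  Exemption: €60,000 − 20% × (€497,800 − €328,000) = €60,000 − €33,960 = €26,040
  Base: €497,800 − €26,040 = €471,760
  €471,760 × 15% = €70,764

Regular tax:
  €352,800 × 14% = €49,392

Excess of supplementary minimum tax over regular tax: €70,764 − €49,392 = €21,372.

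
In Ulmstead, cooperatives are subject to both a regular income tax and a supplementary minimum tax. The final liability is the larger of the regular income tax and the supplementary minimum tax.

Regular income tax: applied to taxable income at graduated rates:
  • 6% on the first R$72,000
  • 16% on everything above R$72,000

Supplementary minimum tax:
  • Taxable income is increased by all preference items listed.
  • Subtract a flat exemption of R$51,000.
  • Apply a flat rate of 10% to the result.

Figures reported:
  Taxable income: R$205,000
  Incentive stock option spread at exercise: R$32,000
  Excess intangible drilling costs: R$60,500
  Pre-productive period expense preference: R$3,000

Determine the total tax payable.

Regular income tax:
  R$72,000 × 6% = R$4,320
  R$133,000 × 16% = R$21,280
  → R$25,600

Supplementary minimum tax:
  Adjusted income: R$205,000 + R$32,000 + R$60,500 + R$3,000 = R$300,500
  Less exemption R$51,000 → base R$249,500
  R$249,500 × 10% = R$24,950

R$25,600 > R$24,950, so the regular income tax governs.

R$25,600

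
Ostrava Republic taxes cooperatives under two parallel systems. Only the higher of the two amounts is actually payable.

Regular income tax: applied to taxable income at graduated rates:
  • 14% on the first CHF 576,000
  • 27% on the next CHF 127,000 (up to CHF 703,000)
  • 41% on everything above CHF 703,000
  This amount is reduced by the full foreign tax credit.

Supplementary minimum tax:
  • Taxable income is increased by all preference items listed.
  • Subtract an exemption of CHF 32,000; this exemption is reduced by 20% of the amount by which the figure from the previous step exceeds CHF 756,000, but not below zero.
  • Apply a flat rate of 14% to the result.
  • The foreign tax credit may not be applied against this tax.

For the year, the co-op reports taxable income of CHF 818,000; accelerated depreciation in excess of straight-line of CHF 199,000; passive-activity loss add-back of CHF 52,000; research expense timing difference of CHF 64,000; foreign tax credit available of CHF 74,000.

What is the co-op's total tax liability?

CHF 158,620

Regular income tax:
  CHF 576,000 × 14% = CHF 80,640
  CHF 127,000 × 27% = CHF 34,290
  CHF 115,000 × 41% = CHF 47,150
  → CHF 162,080
  Less foreign tax credit CHF 74,000 → CHF 88,080

Supplementary minimum tax:
  Adjusted income: CHF 818,000 + CHF 199,000 + CHF 52,000 + CHF 64,000 = CHF 1,133,000
  Exemption: 20% × (CHF 1,133,000 − CHF 756,000) = CHF 75,400 ≥ CHF 32,000, so the exemption is fully phased out
  Base: CHF 1,133,000 − CHF 0 = CHF 1,133,000
  CHF 1,133,000 × 14% = CHF 158,620

CHF 158,620 > CHF 88,080, so the supplementary minimum tax is the binding amount.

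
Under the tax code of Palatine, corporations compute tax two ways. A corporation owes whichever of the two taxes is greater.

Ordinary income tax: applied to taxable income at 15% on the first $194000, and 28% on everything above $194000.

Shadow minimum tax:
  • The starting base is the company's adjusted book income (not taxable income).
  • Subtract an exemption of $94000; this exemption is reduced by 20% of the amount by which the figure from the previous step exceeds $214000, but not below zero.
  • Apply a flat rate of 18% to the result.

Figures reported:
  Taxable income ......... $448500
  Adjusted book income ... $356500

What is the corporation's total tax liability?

Ordinary income tax:
  $194000 × 15% = $29100
  $254500 × 28% = $71260
  → $100360

Shadow minimum tax:
  Base (adjusted book income): $356500
  Exemption: $94000 − 20% × ($356500 − $214000) = $94000 − $28500 = $65500
  Base: $356500 − $65500 = $291000
  $291000 × 18% = $52380

$100360 > $52380, so the ordinary income tax governs.

$100360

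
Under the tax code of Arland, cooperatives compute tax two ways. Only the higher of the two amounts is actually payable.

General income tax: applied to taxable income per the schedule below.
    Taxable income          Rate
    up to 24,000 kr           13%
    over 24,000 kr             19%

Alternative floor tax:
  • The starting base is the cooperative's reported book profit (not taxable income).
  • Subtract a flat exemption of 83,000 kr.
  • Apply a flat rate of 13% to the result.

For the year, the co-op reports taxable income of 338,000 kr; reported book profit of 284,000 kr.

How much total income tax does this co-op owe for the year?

62,780 kr

Alternative floor tax:
  Base (reported book profit): 284,000 kr
  Less exemption 83,000 kr → base 201,000 kr
  201,000 kr × 13% = 26,130 kr

General income tax:
  24,000 kr × 13% = 3,120 kr
  314,000 kr × 19% = 59,660 kr
  → 62,780 kr

62,780 kr > 26,130 kr, so the general income tax governs.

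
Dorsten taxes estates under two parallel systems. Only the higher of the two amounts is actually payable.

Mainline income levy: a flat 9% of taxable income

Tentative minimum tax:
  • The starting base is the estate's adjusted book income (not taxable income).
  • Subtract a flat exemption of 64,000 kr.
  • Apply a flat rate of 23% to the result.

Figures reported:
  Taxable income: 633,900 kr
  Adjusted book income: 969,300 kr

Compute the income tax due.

208,219 kr

Mainline income levy:
  633,900 kr × 9% = 57,051 kr

Tentative minimum tax:
  Base (adjusted book income): 969,300 kr
  Less exemption 64,000 kr → base 905,300 kr
  905,300 kr × 23% = 208,219 kr

208,219 kr > 57,051 kr, so the tentative minimum tax is the binding amount.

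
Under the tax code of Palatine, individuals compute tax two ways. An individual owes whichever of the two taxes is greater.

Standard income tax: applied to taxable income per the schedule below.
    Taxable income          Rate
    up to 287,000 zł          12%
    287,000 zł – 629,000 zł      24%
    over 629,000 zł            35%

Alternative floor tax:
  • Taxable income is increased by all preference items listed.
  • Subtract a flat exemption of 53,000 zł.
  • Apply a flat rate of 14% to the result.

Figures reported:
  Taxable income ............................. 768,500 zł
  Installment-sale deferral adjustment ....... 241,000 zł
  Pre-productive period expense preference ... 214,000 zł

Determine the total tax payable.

165,345 zł

Standard income tax:
  287,000 zł × 12% = 34,440 zł
  342,000 zł × 24% = 82,080 zł
  139,500 zł × 35% = 48,825 zł
  → 165,345 zł

Alternative floor tax:
  Adjusted income: 768,500 zł + 241,000 zł + 214,000 zł = 1,223,500 zł
  Less exemption 53,000 zł → base 1,170,500 zł
  1,170,500 zł × 14% = 163,870 zł

165,345 zł > 163,870 zł, so the standard income tax governs.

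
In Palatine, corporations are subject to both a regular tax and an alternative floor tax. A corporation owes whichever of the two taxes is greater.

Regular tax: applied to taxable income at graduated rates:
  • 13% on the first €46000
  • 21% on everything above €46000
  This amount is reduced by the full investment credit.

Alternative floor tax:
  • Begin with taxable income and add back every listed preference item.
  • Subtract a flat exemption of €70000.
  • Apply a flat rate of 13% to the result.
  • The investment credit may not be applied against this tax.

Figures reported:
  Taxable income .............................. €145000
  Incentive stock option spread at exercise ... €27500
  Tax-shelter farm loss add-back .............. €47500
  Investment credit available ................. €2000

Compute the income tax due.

€24770

Regular tax:
  €46000 × 13% = €5980
  €99000 × 21% = €20790
  → €26770
  Less investment credit €2000 → €24770

Alternative floor tax:
  Adjusted income: €145000 + €27500 + €47500 = €220000
  Less exemption €70000 → base €150000
  €150000 × 13% = €19500

€24770 > €19500, so the regular tax governs.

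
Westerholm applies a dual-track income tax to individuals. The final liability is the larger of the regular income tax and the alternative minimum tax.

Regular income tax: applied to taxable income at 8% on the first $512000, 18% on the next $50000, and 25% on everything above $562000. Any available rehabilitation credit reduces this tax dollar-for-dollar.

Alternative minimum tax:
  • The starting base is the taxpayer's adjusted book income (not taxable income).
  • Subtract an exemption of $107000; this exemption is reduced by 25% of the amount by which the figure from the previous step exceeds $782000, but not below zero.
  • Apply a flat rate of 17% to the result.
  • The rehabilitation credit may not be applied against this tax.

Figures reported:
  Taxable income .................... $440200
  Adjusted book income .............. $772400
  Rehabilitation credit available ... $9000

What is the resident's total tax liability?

Alternative minimum tax:
  Base (adjusted book income): $772400
  Exemption: $772400 ≤ $782000, so full $107000 applies
  Base: $772400 − $107000 = $665400
  $665400 × 17% = $113118

Regular income tax:
  $440200 × 8% = $35216
  Less rehabilitation credit $9000 → $26216

$113118 > $26216, so the alternative minimum tax is the binding amount.

$113118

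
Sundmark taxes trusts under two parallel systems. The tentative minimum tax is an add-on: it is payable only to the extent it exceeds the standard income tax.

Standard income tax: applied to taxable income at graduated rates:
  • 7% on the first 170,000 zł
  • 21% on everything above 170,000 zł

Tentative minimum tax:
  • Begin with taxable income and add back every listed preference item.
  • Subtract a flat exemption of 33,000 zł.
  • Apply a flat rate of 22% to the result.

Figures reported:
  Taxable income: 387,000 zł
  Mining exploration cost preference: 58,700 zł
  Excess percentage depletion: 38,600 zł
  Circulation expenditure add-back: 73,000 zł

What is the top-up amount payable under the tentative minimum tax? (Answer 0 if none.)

57,876 zł

Tentative minimum tax:
  Adjusted income: 387,000 zł + 58,700 zł + 38,600 zł + 73,000 zł = 557,300 zł
  Less exemption 33,000 zł → base 524,300 zł
  524,300 zł × 22% = 115,346 zł

Standard income tax:
  170,000 zł × 7% = 11,900 zł
  217,000 zł × 21% = 45,570 zł
  → 57,470 zł

Excess of tentative minimum tax over standard income tax: 115,346 zł − 57,470 zł = 57,876 zł.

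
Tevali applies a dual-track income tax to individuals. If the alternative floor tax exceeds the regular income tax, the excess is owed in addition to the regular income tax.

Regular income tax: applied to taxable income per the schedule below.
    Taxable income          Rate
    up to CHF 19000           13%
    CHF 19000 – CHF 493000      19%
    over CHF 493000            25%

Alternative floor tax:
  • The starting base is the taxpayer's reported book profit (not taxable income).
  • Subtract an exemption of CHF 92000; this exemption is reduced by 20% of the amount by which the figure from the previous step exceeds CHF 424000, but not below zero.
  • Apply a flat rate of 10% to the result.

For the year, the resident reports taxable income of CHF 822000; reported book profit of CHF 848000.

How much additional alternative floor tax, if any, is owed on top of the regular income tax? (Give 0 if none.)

Alternative floor tax:
  Base (reported book profit): CHF 848000
  Exemption: CHF 92000 − 20% × (CHF 848000 − CHF 424000) = CHF 92000 − CHF 84800 = CHF 7200
  Base: CHF 848000 − CHF 7200 = CHF 840800
  CHF 840800 × 10% = CHF 84080

Regular income tax:
  CHF 19000 × 13% = CHF 2470
  CHF 474000 × 19% = CHF 90060
  CHF 329000 × 25% = CHF 82250
  → CHF 174780

CHF 84080 ≤ CHF 174780, so no add-on is due.

CHF 0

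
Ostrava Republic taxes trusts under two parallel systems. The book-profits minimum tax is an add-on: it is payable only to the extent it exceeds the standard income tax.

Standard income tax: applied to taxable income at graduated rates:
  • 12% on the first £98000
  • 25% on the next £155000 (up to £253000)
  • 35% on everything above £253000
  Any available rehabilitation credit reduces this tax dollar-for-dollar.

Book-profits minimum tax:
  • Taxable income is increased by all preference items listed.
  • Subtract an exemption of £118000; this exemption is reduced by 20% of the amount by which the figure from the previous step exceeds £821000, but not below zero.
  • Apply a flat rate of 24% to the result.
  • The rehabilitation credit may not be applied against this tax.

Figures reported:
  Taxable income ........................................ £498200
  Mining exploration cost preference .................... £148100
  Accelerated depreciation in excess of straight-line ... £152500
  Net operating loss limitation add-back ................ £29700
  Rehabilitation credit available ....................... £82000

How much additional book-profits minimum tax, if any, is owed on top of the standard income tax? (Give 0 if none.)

£116550

Standard income tax:
  £98000 × 12% = £11760
  £155000 × 25% = £38750
  £245200 × 35% = £85820
  → £136330
  Less rehabilitation credit £82000 → £54330

Book-profits minimum tax:
  Adjusted income: £498200 + £148100 + £152500 + £29700 = £828500
  Exemption: £118000 − 20% × (£828500 − £821000) = £118000 − £1500 = £116500
  Base: £828500 − £116500 = £712000
  £712000 × 24% = £170880

Excess of book-profits minimum tax over standard income tax: £170880 − £54330 = £116550.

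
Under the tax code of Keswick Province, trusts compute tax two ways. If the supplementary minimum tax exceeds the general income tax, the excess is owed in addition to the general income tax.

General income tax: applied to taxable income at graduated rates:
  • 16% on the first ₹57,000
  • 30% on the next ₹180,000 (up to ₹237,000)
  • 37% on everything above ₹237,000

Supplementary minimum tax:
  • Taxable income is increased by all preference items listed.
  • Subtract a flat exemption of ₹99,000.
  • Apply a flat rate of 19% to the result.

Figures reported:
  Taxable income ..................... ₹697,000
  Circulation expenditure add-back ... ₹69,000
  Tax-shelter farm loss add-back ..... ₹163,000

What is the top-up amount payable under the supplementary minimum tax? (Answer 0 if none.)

General income tax:
  ₹57,000 × 16% = ₹9,120
  ₹180,000 × 30% = ₹54,000
  ₹460,000 × 37% = ₹170,200
  → ₹233,320

Supplementary minimum tax:
  Adjusted income: ₹697,000 + ₹69,000 + ₹163,000 = ₹929,000
  Less exemption ₹99,000 → base ₹830,000
  ₹830,000 × 19% = ₹157,700

₹157,700 ≤ ₹233,320, so no add-on is due.

₹0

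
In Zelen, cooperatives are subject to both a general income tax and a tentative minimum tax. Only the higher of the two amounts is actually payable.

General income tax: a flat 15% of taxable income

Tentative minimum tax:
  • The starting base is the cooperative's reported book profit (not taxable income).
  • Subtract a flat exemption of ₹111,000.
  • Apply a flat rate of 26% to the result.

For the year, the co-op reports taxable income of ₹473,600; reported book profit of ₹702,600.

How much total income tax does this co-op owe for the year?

Tentative minimum tax:
  Base (reported book profit): ₹702,600
  Less exemption ₹111,000 → base ₹591,600
  ₹591,600 × 26% = ₹153,816

General income tax:
  ₹473,600 × 15% = ₹71,040

₹153,816 > ₹71,040, so the tentative minimum tax is the binding amount.

₹153,816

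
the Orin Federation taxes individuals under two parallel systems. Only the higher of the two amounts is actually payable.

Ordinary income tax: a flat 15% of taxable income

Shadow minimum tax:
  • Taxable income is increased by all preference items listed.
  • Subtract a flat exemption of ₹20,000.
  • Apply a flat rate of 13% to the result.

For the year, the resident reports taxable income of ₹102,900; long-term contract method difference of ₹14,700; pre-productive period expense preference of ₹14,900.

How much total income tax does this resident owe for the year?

Shadow minimum tax:
  Adjusted income: ₹102,900 + ₹14,700 + ₹14,900 = ₹132,500
  Less exemption ₹20,000 → base ₹112,500
  ₹112,500 × 13% = ₹14,625

Ordinary income tax:
  ₹102,900 × 15% = ₹15,435

₹15,435 > ₹14,625, so the ordinary income tax governs.

₹15,435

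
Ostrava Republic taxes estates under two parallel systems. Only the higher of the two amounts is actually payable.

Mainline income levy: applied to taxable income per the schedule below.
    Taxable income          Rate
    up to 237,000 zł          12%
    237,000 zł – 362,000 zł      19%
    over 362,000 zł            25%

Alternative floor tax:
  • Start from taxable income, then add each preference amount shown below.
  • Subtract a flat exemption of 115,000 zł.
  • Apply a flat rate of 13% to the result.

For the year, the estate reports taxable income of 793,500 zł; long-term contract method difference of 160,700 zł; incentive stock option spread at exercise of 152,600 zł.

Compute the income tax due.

Alternative floor tax:
  Adjusted income: 793,500 zł + 160,700 zł + 152,600 zł = 1,106,800 zł
  Less exemption 115,000 zł → base 991,800 zł
  991,800 zł × 13% = 128,934 zł

Mainline income levy:
  237,000 zł × 12% = 28,440 zł
  125,000 zł × 19% = 23,750 zł
  431,500 zł × 25% = 107,875 zł
  → 160,065 zł

160,065 zł > 128,934 zł, so the mainline income levy governs.

160,065 zł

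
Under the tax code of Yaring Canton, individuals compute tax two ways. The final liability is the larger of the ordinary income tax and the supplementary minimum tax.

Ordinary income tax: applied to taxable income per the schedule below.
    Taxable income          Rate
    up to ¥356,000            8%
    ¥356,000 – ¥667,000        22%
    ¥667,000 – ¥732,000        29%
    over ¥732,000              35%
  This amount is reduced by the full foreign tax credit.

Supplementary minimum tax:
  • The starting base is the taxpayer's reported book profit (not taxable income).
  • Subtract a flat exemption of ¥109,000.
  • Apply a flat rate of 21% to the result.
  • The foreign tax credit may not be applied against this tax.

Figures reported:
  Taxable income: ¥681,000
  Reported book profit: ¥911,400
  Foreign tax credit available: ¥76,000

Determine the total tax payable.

Ordinary income tax:
  ¥356,000 × 8% = ¥28,480
  ¥311,000 × 22% = ¥68,420
  ¥14,000 × 29% = ¥4,060
  → ¥100,960
  Less foreign tax credit ¥76,000 → ¥24,960

Supplementary minimum tax:
  Base (reported book profit): ¥911,400
  Less exemption ¥109,000 → base ¥802,400
  ¥802,400 × 21% = ¥168,504

¥168,504 > ¥24,960, so the supplementary minimum tax is the binding amount.

¥168,504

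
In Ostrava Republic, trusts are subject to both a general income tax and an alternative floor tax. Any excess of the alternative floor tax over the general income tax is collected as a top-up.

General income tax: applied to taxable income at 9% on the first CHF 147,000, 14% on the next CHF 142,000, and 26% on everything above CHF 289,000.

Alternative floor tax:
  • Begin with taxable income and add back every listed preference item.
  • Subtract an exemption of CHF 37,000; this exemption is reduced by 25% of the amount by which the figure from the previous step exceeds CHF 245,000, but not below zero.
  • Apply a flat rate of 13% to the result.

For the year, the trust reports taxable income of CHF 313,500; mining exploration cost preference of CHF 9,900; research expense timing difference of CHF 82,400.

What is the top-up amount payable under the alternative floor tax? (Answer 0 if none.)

CHF 13,274

Alternative floor tax:
  Adjusted income: CHF 313,500 + CHF 9,900 + CHF 82,400 = CHF 405,800
  Exemption: 25% × (CHF 405,800 − CHF 245,000) = CHF 40,200 ≥ CHF 37,000, so the exemption is fully phased out
  Base: CHF 405,800 − CHF 0 = CHF 405,800
  CHF 405,800 × 13% = CHF 52,754

General income tax:
  CHF 147,000 × 9% = CHF 13,230
  CHF 142,000 × 14% = CHF 19,880
  CHF 24,500 × 26% = CHF 6,370
  → CHF 39,480

Excess of alternative floor tax over general income tax: CHF 52,754 − CHF 39,480 = CHF 13,274.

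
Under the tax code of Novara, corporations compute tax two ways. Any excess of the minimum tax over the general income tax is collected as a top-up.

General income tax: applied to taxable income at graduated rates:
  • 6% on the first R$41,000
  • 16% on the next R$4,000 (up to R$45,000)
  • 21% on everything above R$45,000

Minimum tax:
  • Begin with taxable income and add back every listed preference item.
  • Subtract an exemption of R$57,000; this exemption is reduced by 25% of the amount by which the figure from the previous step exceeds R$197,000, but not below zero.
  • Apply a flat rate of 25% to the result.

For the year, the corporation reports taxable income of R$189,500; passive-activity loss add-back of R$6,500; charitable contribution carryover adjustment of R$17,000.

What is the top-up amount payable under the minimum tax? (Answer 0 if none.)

R$6,555

Minimum tax:
  Adjusted income: R$189,500 + R$6,500 + R$17,000 = R$213,000
  Exemption: R$57,000 − 25% × (R$213,000 − R$197,000) = R$57,000 − R$4,000 = R$53,000
  Base: R$213,000 − R$53,000 = R$160,000
  R$160,000 × 25% = R$40,000

General income tax:
  R$41,000 × 6% = R$2,460
  R$4,000 × 16% = R$640
  R$144,500 × 21% = R$30,345
  → R$33,445

Excess of minimum tax over general income tax: R$40,000 − R$33,445 = R$6,555.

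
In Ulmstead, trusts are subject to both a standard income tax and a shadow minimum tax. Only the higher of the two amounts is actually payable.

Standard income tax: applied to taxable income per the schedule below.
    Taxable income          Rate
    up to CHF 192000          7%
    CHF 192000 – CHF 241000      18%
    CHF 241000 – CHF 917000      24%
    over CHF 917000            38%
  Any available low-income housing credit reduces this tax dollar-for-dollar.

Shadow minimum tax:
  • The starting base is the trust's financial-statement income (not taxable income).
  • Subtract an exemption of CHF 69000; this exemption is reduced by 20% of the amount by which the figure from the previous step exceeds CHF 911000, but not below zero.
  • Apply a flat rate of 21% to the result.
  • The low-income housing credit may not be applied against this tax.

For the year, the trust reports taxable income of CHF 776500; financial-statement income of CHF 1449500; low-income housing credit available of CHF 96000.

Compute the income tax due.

Shadow minimum tax:
  Base (financial-statement income): CHF 1449500
  Exemption: 20% × (CHF 1449500 − CHF 911000) = CHF 107700 ≥ CHF 69000, so the exemption is fully phased out
  Base: CHF 1449500 − CHF 0 = CHF 1449500
  CHF 1449500 × 21% = CHF 304395

Standard income tax:
  CHF 192000 × 7% = CHF 13440
  CHF 49000 × 18% = CHF 8820
  CHF 535500 × 24% = CHF 128520
  → CHF 150780
  Less low-income housing credit CHF 96000 → CHF 54780

CHF 304395 > CHF 54780, so the shadow minimum tax is the binding amount.

CHF 304395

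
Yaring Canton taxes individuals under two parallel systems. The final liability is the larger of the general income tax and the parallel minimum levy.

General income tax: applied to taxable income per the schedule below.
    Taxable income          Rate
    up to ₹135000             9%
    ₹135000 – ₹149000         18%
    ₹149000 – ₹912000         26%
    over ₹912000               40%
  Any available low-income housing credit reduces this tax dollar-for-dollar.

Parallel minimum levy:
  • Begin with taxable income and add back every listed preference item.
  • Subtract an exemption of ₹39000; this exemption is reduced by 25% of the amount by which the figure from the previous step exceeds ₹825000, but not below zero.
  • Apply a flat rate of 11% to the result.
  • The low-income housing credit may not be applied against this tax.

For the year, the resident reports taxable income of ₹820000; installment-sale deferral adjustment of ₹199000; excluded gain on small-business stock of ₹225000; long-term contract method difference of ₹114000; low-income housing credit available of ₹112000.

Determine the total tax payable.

₹149380

Parallel minimum levy:
  Adjusted income: ₹820000 + ₹199000 + ₹225000 + ₹114000 = ₹1358000
  Exemption: 25% × (₹1358000 − ₹825000) = ₹133250 ≥ ₹39000, so the exemption is fully phased out
  Base: ₹1358000 − ₹0 = ₹1358000
  ₹1358000 × 11% = ₹149380

General income tax:
  ₹135000 × 9% = ₹12150
  ₹14000 × 18% = ₹2520
  ₹671000 × 26% = ₹174460
  → ₹189130
  Less low-income housing credit ₹112000 → ₹77130

₹149380 > ₹77130, so the parallel minimum levy is the binding amount.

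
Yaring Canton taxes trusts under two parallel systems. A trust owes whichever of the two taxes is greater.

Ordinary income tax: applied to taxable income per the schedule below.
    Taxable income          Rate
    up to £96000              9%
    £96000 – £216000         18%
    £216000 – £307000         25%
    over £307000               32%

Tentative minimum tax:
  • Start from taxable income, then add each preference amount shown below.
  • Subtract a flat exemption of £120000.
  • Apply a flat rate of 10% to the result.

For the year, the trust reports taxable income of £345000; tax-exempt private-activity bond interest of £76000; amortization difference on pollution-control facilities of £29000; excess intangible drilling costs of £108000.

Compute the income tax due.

£65150

Tentative minimum tax:
  Adjusted income: £345000 + £76000 + £29000 + £108000 = £558000
  Less exemption £120000 → base £438000
  £438000 × 10% = £43800

Ordinary income tax:
  £96000 × 9% = £8640
  £120000 × 18% = £21600
  £91000 × 25% = £22750
  £38000 × 32% = £12160
  → £65150

£65150 > £43800, so the ordinary income tax governs.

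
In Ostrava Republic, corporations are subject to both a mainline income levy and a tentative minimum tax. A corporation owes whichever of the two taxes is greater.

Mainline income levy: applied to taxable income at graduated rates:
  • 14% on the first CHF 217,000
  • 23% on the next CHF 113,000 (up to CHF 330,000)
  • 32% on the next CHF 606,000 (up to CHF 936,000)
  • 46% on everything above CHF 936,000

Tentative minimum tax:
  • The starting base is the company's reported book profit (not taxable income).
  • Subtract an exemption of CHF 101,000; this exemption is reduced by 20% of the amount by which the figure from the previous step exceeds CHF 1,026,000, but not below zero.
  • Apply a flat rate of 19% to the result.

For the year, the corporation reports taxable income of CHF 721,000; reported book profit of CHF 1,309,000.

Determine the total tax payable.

CHF 240,274

Mainline income levy:
  CHF 217,000 × 14% = CHF 30,380
  CHF 113,000 × 23% = CHF 25,990
  CHF 391,000 × 32% = CHF 125,120
  → CHF 181,490

Tentative minimum tax:
  Base (reported book profit): CHF 1,309,000
  Exemption: CHF 101,000 − 20% × (CHF 1,309,000 − CHF 1,026,000) = CHF 101,000 − CHF 56,600 = CHF 44,400
  Base: CHF 1,309,000 − CHF 44,400 = CHF 1,264,600
  CHF 1,264,600 × 19% = CHF 240,274

CHF 240,274 > CHF 181,490, so the tentative minimum tax is the binding amount.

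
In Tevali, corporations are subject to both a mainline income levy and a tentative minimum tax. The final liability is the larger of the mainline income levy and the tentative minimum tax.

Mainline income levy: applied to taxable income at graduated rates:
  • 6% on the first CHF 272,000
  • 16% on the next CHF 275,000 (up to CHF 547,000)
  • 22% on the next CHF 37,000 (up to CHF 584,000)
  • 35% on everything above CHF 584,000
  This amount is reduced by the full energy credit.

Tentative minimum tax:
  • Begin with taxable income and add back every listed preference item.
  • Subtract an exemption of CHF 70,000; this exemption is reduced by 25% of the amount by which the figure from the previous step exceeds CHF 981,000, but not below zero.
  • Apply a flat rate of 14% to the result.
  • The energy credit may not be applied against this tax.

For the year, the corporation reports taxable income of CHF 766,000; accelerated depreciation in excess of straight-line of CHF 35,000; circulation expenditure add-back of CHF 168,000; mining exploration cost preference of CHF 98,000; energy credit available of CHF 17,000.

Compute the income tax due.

Tentative minimum tax:
  Adjusted income: CHF 766,000 + CHF 35,000 + CHF 168,000 + CHF 98,000 = CHF 1,067,000
  Exemption: CHF 70,000 − 25% × (CHF 1,067,000 − CHF 981,000) = CHF 70,000 − CHF 21,500 = CHF 48,500
  Base: CHF 1,067,000 − CHF 48,500 = CHF 1,018,500
  CHF 1,018,500 × 14% = CHF 142,590

Mainline income levy:
  CHF 272,000 × 6% = CHF 16,320
  CHF 275,000 × 16% = CHF 44,000
  CHF 37,000 × 22% = CHF 8,140
  CHF 182,000 × 35% = CHF 63,700
  → CHF 132,160
  Less energy credit CHF 17,000 → CHF 115,160

CHF 142,590 > CHF 115,160, so the tentative minimum tax is the binding amount.

CHF 142,590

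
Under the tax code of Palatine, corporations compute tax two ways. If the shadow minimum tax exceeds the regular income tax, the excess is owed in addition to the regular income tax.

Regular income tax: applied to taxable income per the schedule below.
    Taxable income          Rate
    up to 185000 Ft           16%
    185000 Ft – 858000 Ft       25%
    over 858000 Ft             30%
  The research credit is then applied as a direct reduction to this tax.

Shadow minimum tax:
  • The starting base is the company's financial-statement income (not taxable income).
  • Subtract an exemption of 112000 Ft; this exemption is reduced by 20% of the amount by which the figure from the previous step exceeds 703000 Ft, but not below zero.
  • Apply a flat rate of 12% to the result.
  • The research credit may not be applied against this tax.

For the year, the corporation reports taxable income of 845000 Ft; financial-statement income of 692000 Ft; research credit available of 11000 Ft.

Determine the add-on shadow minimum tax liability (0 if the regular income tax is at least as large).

0 Ft

Shadow minimum tax:
  Base (financial-statement income): 692000 Ft
  Exemption: 692000 Ft ≤ 703000 Ft, so full 112000 Ft applies
  Base: 692000 Ft − 112000 Ft = 580000 Ft
  580000 Ft × 12% = 69600 Ft

Regular income tax:
  185000 Ft × 16% = 29600 Ft
  660000 Ft × 25% = 165000 Ft
  → 194600 Ft
  Less research credit 11000 Ft → 183600 Ft

69600 Ft ≤ 183600 Ft, so no add-on is due.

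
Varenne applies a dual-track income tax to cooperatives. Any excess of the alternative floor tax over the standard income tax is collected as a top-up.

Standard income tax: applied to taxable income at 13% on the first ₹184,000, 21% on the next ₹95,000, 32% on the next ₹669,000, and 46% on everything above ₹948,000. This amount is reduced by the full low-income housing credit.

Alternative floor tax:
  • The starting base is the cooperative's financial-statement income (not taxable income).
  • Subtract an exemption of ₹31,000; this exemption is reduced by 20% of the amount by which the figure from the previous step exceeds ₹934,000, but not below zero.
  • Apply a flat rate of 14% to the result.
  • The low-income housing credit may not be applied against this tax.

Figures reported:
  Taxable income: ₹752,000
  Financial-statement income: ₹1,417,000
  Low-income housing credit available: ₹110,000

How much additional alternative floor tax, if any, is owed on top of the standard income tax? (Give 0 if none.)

Standard income tax:
  ₹184,000 × 13% = ₹23,920
  ₹95,000 × 21% = ₹19,950
  ₹473,000 × 32% = ₹151,360
  → ₹195,230
  Less low-income housing credit ₹110,000 → ₹85,230

Alternative floor tax:
  Base (financial-statement income): ₹1,417,000
  Exemption: 20% × (₹1,417,000 − ₹934,000) = ₹96,600 ≥ ₹31,000, so the exemption is fully phased out
  Base: ₹1,417,000 − ₹0 = ₹1,417,000
  ₹1,417,000 × 14% = ₹198,380

Excess of alternative floor tax over standard income tax: ₹198,380 − ₹85,230 = ₹113,150.

₹113,150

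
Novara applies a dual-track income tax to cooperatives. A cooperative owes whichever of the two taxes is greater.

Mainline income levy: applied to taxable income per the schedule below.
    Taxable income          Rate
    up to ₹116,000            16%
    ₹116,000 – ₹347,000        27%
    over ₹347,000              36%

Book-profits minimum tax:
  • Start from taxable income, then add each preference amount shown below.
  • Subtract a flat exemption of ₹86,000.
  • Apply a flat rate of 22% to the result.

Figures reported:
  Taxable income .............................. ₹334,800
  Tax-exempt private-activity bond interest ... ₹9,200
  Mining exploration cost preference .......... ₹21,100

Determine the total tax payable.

₹77,636

Mainline income levy:
  ₹116,000 × 16% = ₹18,560
  ₹218,800 × 27% = ₹59,076
  → ₹77,636

Book-profits minimum tax:
  Adjusted income: ₹334,800 + ₹9,200 + ₹21,100 = ₹365,100
  Less exemption ₹86,000 → base ₹279,100
  ₹279,100 × 22% = ₹61,402

₹77,636 > ₹61,402, so the mainline income levy governs.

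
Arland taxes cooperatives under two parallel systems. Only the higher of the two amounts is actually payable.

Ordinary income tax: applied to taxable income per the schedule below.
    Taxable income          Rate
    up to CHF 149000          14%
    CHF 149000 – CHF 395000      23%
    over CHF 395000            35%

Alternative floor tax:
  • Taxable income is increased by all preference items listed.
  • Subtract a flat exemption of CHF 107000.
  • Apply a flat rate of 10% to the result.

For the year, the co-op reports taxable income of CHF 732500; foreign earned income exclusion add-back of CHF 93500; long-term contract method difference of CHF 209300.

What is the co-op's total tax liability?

Ordinary income tax:
  CHF 149000 × 14% = CHF 20860
  CHF 246000 × 23% = CHF 56580
  CHF 337500 × 35% = CHF 118125
  → CHF 195565

Alternative floor tax:
  Adjusted income: CHF 732500 + CHF 93500 + CHF 209300 = CHF 1035300
  Less exemption CHF 107000 → base CHF 928300
  CHF 928300 × 10% = CHF 92830

CHF 195565 > CHF 92830, so the ordinary income tax governs.

CHF 195565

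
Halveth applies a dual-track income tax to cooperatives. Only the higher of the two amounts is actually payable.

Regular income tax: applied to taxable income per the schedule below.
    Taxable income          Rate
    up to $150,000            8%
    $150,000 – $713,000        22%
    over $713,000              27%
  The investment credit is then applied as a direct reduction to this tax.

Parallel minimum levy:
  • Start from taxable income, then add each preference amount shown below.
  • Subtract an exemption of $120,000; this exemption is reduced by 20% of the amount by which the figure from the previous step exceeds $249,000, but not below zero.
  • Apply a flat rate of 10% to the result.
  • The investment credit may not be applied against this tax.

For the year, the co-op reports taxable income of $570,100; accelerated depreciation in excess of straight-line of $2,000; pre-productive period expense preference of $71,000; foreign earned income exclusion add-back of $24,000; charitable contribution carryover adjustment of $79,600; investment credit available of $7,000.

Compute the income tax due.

$97,422

Regular income tax:
  $150,000 × 8% = $12,000
  $420,100 × 22% = $92,422
  → $104,422
  Less investment credit $7,000 → $97,422

Parallel minimum levy:
  Adjusted income: $570,100 + $2,000 + $71,000 + $24,000 + $79,600 = $746,700
  Exemption: $120,000 − 20% × ($746,700 − $249,000) = $120,000 − $99,540 = $20,460
  Base: $746,700 − $20,460 = $726,240
  $726,240 × 10% = $72,624

$97,422 > $72,624, so the regular income tax governs.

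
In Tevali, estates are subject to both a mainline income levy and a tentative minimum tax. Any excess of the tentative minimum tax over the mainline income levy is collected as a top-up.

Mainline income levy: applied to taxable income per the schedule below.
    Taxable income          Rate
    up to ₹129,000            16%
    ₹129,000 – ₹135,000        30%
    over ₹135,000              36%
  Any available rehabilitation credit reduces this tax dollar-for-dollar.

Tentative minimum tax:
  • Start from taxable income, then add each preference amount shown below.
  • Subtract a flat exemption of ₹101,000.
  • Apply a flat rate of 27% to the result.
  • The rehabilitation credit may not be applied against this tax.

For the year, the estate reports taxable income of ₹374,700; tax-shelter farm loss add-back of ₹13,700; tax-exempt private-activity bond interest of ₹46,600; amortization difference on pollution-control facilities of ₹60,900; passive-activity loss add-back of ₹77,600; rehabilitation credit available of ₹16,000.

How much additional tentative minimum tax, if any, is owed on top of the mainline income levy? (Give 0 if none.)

₹34,843

Mainline income levy:
  ₹129,000 × 16% = ₹20,640
  ₹6,000 × 30% = ₹1,800
  ₹239,700 × 36% = ₹86,292
  → ₹108,732
  Less rehabilitation credit ₹16,000 → ₹92,732

Tentative minimum tax:
  Adjusted income: ₹374,700 + ₹13,700 + ₹46,600 + ₹60,900 + ₹77,600 = ₹573,500
  Less exemption ₹101,000 → base ₹472,500
  ₹472,500 × 27% = ₹127,575

Excess of tentative minimum tax over mainline income levy: ₹127,575 − ₹92,732 = ₹34,843.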